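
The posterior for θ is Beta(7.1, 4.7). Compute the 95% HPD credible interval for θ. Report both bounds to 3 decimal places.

[0.336, 0.859]

The posterior is unimodal and skewed, so the HPD interval has equal density at both endpoints and is the shortest 95% interval.
Solving f(0.336) = f(0.859) with F(0.859) − F(0.336) = 0.95 gives [0.336, 0.859].
For comparison, the equal-tailed interval is [0.323, 0.848]; the HPD is narrower and shifted toward the mode.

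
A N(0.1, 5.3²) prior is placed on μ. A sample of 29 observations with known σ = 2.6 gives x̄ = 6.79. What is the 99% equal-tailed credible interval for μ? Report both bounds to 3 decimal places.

Posterior precision = 1/5.3² + 29/2.6² = 0.0356 + 4.2899 = 4.3255, so posterior SD = 0.4808.
Posterior mean = (0.1/5.3² + 29·6.79/2.6²) / 4.3255 = 6.7349.
Interval: 6.7349 ± 2.576 × 0.4808 → [5.496, 7.973].

[5.496, 7.973]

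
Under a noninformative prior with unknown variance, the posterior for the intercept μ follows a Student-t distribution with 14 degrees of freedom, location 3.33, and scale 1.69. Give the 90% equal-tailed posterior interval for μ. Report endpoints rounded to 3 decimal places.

[0.353, 6.307]

The t_14 distribution is symmetric; the 90% interval is 3.33 ± t·1.69 with t_{0.95,14} = 1.761.
Half-width: 1.761 × 1.69 = 2.977.
3.33 − 2.977 = 0.353; 3.33 + 2.977 = 6.307.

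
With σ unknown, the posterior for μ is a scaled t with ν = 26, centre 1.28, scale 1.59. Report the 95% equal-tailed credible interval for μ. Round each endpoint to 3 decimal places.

[-1.988, 4.548]

The t_26 distribution is symmetric; the 95% interval is 1.28 ± t·1.59 with t_{0.975,26} = 2.056.
Half-width: 2.056 × 1.59 = 3.268.
1.28 − 3.268 = -1.988; 1.28 + 3.268 = 4.548.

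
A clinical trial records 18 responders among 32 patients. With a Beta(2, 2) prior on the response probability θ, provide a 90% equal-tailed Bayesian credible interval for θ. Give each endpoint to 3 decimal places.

Posterior: Beta(2+18, 2+14) = Beta(20, 16).
Equal-tailed 90% interval: the 0.05 and 0.95 quantiles of Beta(20, 16).
Posterior mean ≈ 0.556, SD ≈ 0.082; a Normal approximation gives roughly [0.421, 0.690].
Exact: F⁻¹(0.05) = 0.419; F⁻¹(0.95) = 0.688.

[0.419, 0.688]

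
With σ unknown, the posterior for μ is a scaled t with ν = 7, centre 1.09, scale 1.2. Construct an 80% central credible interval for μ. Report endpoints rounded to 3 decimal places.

The t_7 distribution is symmetric; the 80% interval is 1.09 ± t·1.2 with t_{0.9,7} = 1.415.
Half-width: 1.415 × 1.2 = 1.698.
1.09 − 1.698 = -0.608; 1.09 + 1.698 = 2.788.

[-0.608, 2.788]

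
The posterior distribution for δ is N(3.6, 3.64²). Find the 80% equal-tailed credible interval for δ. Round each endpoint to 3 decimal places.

The posterior is symmetric, so the 80% equal-tailed interval is δ = 3.6 ± z·3.64 with z = 1.282.
Half-width: 1.282 × 3.64 = 4.665.
3.6 − 4.665 = -1.065; 3.6 + 4.665 = 8.265.

[-1.065, 8.265]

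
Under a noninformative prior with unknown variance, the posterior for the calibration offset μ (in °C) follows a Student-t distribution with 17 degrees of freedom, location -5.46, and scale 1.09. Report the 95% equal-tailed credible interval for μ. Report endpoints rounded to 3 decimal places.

The t_17 distribution is symmetric; the 95% interval is -5.46 ± t·1.09 with t_{0.975,17} = 2.110.
Half-width: 2.110 × 1.09 = 2.300.
-5.46 − 2.300 = -7.760; -5.46 + 2.300 = -3.160.

[-7.760, -3.160]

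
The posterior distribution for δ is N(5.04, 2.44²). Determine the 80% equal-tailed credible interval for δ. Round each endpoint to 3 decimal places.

[1.913, 8.167]

The posterior is symmetric, so the 80% equal-tailed interval is δ = 5.04 ± z·2.44 with z = 1.282.
Half-width: 1.282 × 2.44 = 3.127.
5.04 − 3.127 = 1.913; 5.04 + 3.127 = 8.167.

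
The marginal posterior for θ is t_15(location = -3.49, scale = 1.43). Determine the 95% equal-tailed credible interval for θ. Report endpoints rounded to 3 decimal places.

The t_15 distribution is symmetric; the 95% interval is -3.49 ± t·1.43 with t_{0.975,15} = 2.131.
Half-width: 2.131 × 1.43 = 3.048.
-3.49 − 3.048 = -6.538; -3.49 + 3.048 = -0.442.

[-6.538, -0.442]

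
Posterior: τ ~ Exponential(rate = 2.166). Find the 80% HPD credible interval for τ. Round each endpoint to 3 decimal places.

The exponential density is strictly decreasing on [0, ∞), so the HPD interval is anchored at 0: [0, q] with P(τ ≤ q) = 0.80.
q = −ln(1 − 0.80) / 2.166 = 1.6094 / 2.166 = 0.743.

[0.000, 0.743]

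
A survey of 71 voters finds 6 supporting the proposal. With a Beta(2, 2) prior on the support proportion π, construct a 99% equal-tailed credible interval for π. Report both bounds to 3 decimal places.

Posterior: Beta(2+6, 2+65) = Beta(8, 67).
Equal-tailed 99% interval: the 0.005 and 0.995 quantiles of Beta(8, 67).
Posterior mean ≈ 0.107, SD ≈ 0.035; a Normal approximation gives roughly [0.015, 0.198].
Exact: F⁻¹(0.005) = 0.036; F⁻¹(0.995) = 0.216.

[0.036, 0.216]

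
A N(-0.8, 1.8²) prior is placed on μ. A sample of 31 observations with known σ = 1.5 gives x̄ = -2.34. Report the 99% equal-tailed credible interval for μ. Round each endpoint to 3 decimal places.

[-2.993, -1.620]

Posterior precision = 1/1.8² + 31/1.5² = 0.3086 + 13.7778 = 14.0864, so posterior SD = 0.2664.
Posterior mean = (-0.8/1.8² + 31·-2.34/1.5²) / 14.0864 = -2.3063.
Interval: -2.3063 ± 2.576 × 0.2664 → [-2.993, -1.620].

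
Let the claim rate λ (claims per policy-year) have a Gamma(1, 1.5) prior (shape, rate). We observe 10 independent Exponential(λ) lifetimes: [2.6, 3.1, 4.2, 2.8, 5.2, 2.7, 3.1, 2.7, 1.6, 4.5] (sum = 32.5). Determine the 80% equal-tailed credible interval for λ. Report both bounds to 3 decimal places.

Posterior: Gamma(1+10, 1.5+32.5) = Gamma(11, 34.0) (shape, rate).
Equal-tailed 80% interval: Gamma(11, 34.0) quantiles at 0.1 and 0.9.
Posterior mean ≈ 0.324, SD ≈ 0.098; a Normal approximation gives roughly [0.199, 0.449].
Exact: lower = 0.206; upper = 0.453.

[0.206, 0.453]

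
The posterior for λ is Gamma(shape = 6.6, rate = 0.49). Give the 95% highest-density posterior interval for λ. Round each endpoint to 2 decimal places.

[4.30, 23.89]

The posterior is unimodal and skewed, so the HPD interval has equal density at both endpoints and is the shortest 95% interval.
Solving f(4.30) = f(23.89) with F(23.89) − F(4.30) = 0.95 gives [4.30, 23.89].
For comparison, the equal-tailed interval is [5.24, 25.52]; the HPD is narrower and shifted toward the mode.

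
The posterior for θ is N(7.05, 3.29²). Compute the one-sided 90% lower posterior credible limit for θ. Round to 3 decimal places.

Need L with P(θ ≥ L) = 0.90: L = 7.05 − z_{0.1}·3.29.
z = 1.282; L = 7.05 − 1.282 × 3.29 = 2.834.

2.834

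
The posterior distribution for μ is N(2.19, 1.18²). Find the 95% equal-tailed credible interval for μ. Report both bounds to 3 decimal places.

The posterior is symmetric, so the 95% equal-tailed interval is μ = 2.19 ± z·1.18 with z = 1.960.
Half-width: 1.960 × 1.18 = 2.313.
2.19 − 2.313 = -0.123; 2.19 + 2.313 = 4.503.

[-0.123, 4.503]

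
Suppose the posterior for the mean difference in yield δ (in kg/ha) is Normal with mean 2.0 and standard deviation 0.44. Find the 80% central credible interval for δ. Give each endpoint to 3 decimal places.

The posterior is symmetric, so the 80% equal-tailed interval is δ = 2.0 ± z·0.44 with z = 1.282.
Half-width: 1.282 × 0.44 = 0.564.
2.0 − 0.564 = 1.436; 2.0 + 0.564 = 2.564.

[1.436, 2.564]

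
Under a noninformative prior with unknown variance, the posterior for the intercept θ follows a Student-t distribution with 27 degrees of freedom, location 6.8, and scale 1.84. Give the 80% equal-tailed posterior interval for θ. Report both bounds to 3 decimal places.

The t_27 distribution is symmetric; the 80% interval is 6.8 ± t·1.84 with t_{0.9,27} = 1.314.
Half-width: 1.314 × 1.84 = 2.417.
6.8 − 2.417 = 4.383; 6.8 + 2.417 = 9.217.

[4.383, 9.217]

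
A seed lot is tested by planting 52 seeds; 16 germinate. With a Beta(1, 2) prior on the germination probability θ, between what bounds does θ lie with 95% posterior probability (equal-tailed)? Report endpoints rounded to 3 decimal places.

[0.195, 0.436]

Posterior: Beta(1+16, 2+36) = Beta(17, 38).
Equal-tailed 95% interval: the 0.025 and 0.975 quantiles of Beta(17, 38).
Posterior mean ≈ 0.309, SD ≈ 0.062; a Normal approximation gives roughly [0.188, 0.430].
Exact: F⁻¹(0.025) = 0.195; F⁻¹(0.975) = 0.436.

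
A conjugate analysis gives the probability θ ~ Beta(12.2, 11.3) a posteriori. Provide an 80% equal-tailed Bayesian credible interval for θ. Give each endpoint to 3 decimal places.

Posterior: Beta(12.2, 11.3).
Equal-tailed 80% interval: the 0.1 and 0.9 quantiles of Beta(12.2, 11.3).
Posterior mean ≈ 0.519, SD ≈ 0.101; a Normal approximation gives roughly [0.390, 0.649].
Exact: F⁻¹(0.1) = 0.388; F⁻¹(0.9) = 0.650.

[0.388, 0.650]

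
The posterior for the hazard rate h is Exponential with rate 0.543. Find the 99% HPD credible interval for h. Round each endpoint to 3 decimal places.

The exponential density is strictly decreasing on [0, ∞), so the HPD interval is anchored at 0: [0, q] with P(h ≤ q) = 0.99.
q = −ln(1 − 0.99) / 0.543 = 4.6052 / 0.543 = 8.481.

[0.000, 8.481]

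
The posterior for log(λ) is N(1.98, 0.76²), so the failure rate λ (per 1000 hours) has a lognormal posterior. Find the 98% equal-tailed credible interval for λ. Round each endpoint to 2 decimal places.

[1.24, 42.44]

On the log scale the 98% interval is 1.98 ± 2.326 × 0.76 = [0.2120, 3.7480].
Exponentiate: [e^0.2120, e^3.7480] = [1.24, 42.44].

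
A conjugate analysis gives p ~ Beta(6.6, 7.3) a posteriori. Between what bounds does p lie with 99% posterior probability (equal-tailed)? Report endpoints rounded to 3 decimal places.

Posterior: Beta(6.6, 7.3).
Equal-tailed 99% interval: the 0.005 and 0.995 quantiles of Beta(6.6, 7.3).
Posterior mean ≈ 0.475, SD ≈ 0.129; a Normal approximation gives roughly [0.142, 0.808].
Exact: F⁻¹(0.005) = 0.169; F⁻¹(0.995) = 0.793.

[0.169, 0.793]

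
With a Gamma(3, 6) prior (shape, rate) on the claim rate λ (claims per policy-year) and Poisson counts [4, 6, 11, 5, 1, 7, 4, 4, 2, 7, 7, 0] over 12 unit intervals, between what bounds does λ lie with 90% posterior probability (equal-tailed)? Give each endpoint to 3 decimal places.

[2.708, 4.133]

Posterior: Gamma(3+58, 6+12) = Gamma(61, 18) (shape, rate).
Equal-tailed 90% interval: Gamma(61, 18) quantiles at 0.05 and 0.95.
Posterior mean ≈ 3.389, SD ≈ 0.434; a Normal approximation gives roughly [2.675, 4.103].
Exact: lower = 2.708; upper = 4.133.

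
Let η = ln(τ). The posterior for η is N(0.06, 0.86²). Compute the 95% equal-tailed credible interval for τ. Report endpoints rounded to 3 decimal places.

[0.197, 5.729]

On the log scale the 95% interval is 0.06 ± 1.960 × 0.86 = [-1.6256, 1.7456].
Exponentiate: [e^-1.6256, e^1.7456] = [0.197, 5.729].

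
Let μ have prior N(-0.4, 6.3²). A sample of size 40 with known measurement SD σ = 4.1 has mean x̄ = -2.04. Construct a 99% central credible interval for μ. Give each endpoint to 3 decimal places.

Posterior precision = 1/6.3² + 40/4.1² = 0.0252 + 2.3795 = 2.4047, so posterior SD = 0.6449.
Posterior mean = (-0.4/6.3² + 40·-2.04/4.1²) / 2.4047 = -2.0228.
Interval: -2.0228 ± 2.576 × 0.6449 → [-3.684, -0.362].

[-3.684, -0.362]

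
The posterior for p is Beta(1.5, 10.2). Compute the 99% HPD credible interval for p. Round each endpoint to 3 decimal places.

[0.000, 0.419]

The posterior is unimodal and skewed, so the HPD interval has equal density at both endpoints and is the shortest 99% interval.
Solving f(0.000) = f(0.419) with F(0.419) − F(0.000) = 0.99 gives [0.000, 0.419].
For comparison, the equal-tailed interval is [0.003, 0.460]; the HPD is narrower and shifted toward the mode.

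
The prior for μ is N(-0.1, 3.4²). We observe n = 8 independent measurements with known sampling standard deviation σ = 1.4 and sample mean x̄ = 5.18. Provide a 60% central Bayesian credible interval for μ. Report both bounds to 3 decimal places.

Posterior precision = 1/3.4² + 8/1.4² = 0.0865 + 4.0816 = 4.1681, so posterior SD = 0.4898.
Posterior mean = (-0.1/3.4² + 8·5.18/1.4²) / 4.1681 = 5.0704.
Interval: 5.0704 ± 0.842 × 0.4898 → [4.658, 5.483].

[4.658, 5.483]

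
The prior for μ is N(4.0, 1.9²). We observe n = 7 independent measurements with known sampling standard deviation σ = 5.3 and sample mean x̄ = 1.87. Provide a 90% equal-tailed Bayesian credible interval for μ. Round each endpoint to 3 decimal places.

Posterior precision = 1/1.9² + 7/5.3² = 0.2770 + 0.2492 = 0.5262, so posterior SD = 1.3785.
Posterior mean = (4.0/1.9² + 7·1.87/5.3²) / 0.5262 = 2.9913.
Interval: 2.9913 ± 1.645 × 1.3785 → [0.724, 5.259].

[0.724, 5.259]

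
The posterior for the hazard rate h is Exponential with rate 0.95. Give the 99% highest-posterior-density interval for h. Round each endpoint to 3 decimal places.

[0.000, 4.848]

The exponential density is strictly decreasing on [0, ∞), so the HPD interval is anchored at 0: [0, q] with P(h ≤ q) = 0.99.
q = −ln(1 − 0.99) / 0.95 = 4.6052 / 0.95 = 4.848.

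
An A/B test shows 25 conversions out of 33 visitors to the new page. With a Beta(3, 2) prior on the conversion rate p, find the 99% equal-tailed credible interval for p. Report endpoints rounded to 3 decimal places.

Posterior: Beta(3+25, 2+8) = Beta(28, 10).
Equal-tailed 99% interval: the 0.005 and 0.995 quantiles of Beta(28, 10).
Posterior mean ≈ 0.737, SD ≈ 0.071; a Normal approximation gives roughly [0.555, 0.918].
Exact: F⁻¹(0.005) = 0.537; F⁻¹(0.995) = 0.891.

[0.537, 0.891]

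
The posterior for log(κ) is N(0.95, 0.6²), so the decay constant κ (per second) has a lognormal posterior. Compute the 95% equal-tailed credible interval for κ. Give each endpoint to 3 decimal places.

[0.798, 8.381]

On the log scale the 95% interval is 0.95 ± 1.960 × 0.6 = [-0.2260, 2.1260].
Exponentiate: [e^-0.2260, e^2.1260] = [0.798, 8.381].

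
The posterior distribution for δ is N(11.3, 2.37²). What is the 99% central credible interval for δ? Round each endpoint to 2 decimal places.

[5.20, 17.40]

The posterior is symmetric, so the 99% equal-tailed interval is δ = 11.3 ± z·2.37 with z = 2.576.
Half-width: 2.576 × 2.37 = 6.10.
11.3 − 6.10 = 5.20; 11.3 + 6.10 = 17.40.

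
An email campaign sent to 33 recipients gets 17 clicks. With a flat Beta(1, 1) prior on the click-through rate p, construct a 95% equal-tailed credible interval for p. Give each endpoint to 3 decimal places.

Posterior: Beta(1+17, 1+16) = Beta(18, 17).
Equal-tailed 95% interval: the 0.025 and 0.975 quantiles of Beta(18, 17).
Posterior mean ≈ 0.514, SD ≈ 0.083; a Normal approximation gives roughly [0.351, 0.678].
Exact: F⁻¹(0.025) = 0.351; F⁻¹(0.975) = 0.676.

[0.351, 0.676]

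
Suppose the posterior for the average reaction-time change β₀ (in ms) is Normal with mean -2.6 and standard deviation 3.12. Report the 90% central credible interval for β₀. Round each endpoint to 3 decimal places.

[-7.732, 2.532]

The posterior is symmetric, so the 90% equal-tailed interval is β₀ = -2.6 ± z·3.12 with z = 1.645.
Half-width: 1.645 × 3.12 = 5.132.
-2.6 − 5.132 = -7.732; -2.6 + 5.132 = 2.532.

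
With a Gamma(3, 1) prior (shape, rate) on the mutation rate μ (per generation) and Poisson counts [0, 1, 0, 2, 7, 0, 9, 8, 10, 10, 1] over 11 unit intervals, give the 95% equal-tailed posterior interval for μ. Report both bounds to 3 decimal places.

Posterior: Gamma(3+48, 1+11) = Gamma(51, 12) (shape, rate).
Equal-tailed 95% interval: Gamma(51, 12) quantiles at 0.025 and 0.975.
Posterior mean ≈ 4.250, SD ≈ 0.595; a Normal approximation gives roughly [3.084, 5.416].
Exact: lower = 3.164; upper = 5.493.

[3.164, 5.493]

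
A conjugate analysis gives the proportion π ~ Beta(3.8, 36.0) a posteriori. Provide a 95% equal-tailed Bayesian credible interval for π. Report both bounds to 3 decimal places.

[0.026, 0.203]

Posterior: Beta(3.8, 36.0).
Equal-tailed 95% interval: the 0.025 and 0.975 quantiles of Beta(3.8, 36.0).
Posterior mean ≈ 0.095, SD ≈ 0.046; a Normal approximation gives roughly [0.005, 0.186].
Exact: F⁻¹(0.025) = 0.026; F⁻¹(0.975) = 0.203.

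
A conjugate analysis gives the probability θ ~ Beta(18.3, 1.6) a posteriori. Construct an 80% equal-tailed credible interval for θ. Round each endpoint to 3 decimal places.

[0.838, 0.982]

Posterior: Beta(18.3, 1.6).
Equal-tailed 80% interval: the 0.1 and 0.9 quantiles of Beta(18.3, 1.6).
Posterior mean ≈ 0.920, SD ≈ 0.059; a Normal approximation gives roughly [0.843, 0.996].
Exact: F⁻¹(0.1) = 0.838; F⁻¹(0.9) = 0.982.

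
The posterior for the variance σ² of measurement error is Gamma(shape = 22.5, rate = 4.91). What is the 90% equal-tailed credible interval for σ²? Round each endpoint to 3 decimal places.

[3.117, 6.279]

Posterior: Gamma(shape 22.5, rate 4.91).
Equal-tailed 90% interval: Gamma(22.5, 4.91) quantiles at 0.05 and 0.95.
Posterior mean ≈ 4.582, SD ≈ 0.966; a Normal approximation gives roughly [2.993, 6.172].
Exact: lower = 3.117; upper = 6.279.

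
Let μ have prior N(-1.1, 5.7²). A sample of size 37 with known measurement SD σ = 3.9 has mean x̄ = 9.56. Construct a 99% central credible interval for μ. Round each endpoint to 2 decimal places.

[7.79, 11.07]

Posterior precision = 1/5.7² + 37/3.9² = 0.0308 + 2.4326 = 2.4634, so posterior SD = 0.6371.
Posterior mean = (-1.1/5.7² + 37·9.56/3.9²) / 2.4634 = 9.4268.
Interval: 9.4268 ± 2.576 × 0.6371 → [7.79, 11.07].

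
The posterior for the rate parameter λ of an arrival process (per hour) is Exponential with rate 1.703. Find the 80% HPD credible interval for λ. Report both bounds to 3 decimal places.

[0.000, 0.945]

The exponential density is strictly decreasing on [0, ∞), so the HPD interval is anchored at 0: [0, q] with P(λ ≤ q) = 0.80.
q = −ln(1 − 0.80) / 1.703 = 1.6094 / 1.703 = 0.945.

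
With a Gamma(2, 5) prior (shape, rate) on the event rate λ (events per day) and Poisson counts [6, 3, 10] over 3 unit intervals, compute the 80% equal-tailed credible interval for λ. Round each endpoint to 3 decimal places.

Posterior: Gamma(2+19, 5+3) = Gamma(21, 8) (shape, rate).
Equal-tailed 80% interval: Gamma(21, 8) quantiles at 0.1 and 0.9.
Posterior mean ≈ 2.625, SD ≈ 0.573; a Normal approximation gives roughly [1.891, 3.359].
Exact: lower = 1.923; upper = 3.381.

[1.923, 3.381]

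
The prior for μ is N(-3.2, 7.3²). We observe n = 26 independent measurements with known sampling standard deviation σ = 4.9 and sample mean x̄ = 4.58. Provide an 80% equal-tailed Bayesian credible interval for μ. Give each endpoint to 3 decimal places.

Posterior precision = 1/7.3² + 26/4.9² = 0.0188 + 1.0829 = 1.1016, so posterior SD = 0.9527.
Posterior mean = (-3.2/7.3² + 26·4.58/4.9²) / 1.1016 = 4.4475.
Interval: 4.4475 ± 1.282 × 0.9527 → [3.226, 5.668].

[3.226, 5.668]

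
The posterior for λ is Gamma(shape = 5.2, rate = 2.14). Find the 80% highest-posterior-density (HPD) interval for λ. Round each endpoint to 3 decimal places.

The posterior is unimodal and skewed, so the HPD interval has equal density at both endpoints and is the shortest 80% interval.
Solving f(0.962) = f(3.493) with F(3.493) − F(0.962) = 0.80 gives [0.962, 3.493].
For comparison, the equal-tailed interval is [1.203, 3.856]; the HPD is narrower and shifted toward the mode.

[0.962, 3.493]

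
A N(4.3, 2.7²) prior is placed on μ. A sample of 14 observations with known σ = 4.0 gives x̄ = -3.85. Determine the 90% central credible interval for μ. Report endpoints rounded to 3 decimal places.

Posterior precision = 1/2.7² + 14/4.0² = 0.1372 + 0.8750 = 1.0122, so posterior SD = 0.9940.
Posterior mean = (4.3/2.7² + 14·-3.85/4.0²) / 1.0122 = -2.7455.
Interval: -2.7455 ± 1.645 × 0.9940 → [-4.380, -1.111].

[-4.380, -1.111]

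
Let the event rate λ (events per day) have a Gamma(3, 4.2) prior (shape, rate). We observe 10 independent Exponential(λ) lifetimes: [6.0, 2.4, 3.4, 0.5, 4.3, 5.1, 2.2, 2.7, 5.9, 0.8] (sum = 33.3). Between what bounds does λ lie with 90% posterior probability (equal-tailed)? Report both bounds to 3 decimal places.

Posterior: Gamma(3+10, 4.2+33.3) = Gamma(13, 37.5) (shape, rate).
Equal-tailed 90% interval: Gamma(13, 37.5) quantiles at 0.05 and 0.95.
Posterior mean ≈ 0.347, SD ≈ 0.096; a Normal approximation gives roughly [0.189, 0.505].
Exact: lower = 0.205; upper = 0.518.

[0.205, 0.518]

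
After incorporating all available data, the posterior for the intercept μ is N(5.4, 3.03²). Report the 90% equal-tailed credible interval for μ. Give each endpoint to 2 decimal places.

The posterior is symmetric, so the 90% equal-tailed interval is μ = 5.4 ± z·3.03 with z = 1.645.
Half-width: 1.645 × 3.03 = 4.98.
5.4 − 4.98 = 0.42; 5.4 + 4.98 = 10.38.

[0.42, 10.38]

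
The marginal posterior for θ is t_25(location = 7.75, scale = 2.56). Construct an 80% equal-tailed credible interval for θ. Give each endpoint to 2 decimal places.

The t_25 distribution is symmetric; the 80% interval is 7.75 ± t·2.56 with t_{0.9,25} = 1.316.
Half-width: 1.316 × 2.56 = 3.37.
7.75 − 3.37 = 4.38; 7.75 + 3.37 = 11.12.

[4.38, 11.12]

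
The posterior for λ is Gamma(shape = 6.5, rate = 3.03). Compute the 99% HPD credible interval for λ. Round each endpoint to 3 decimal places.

[0.463, 4.650]

The posterior is unimodal and skewed, so the HPD interval has equal density at both endpoints and is the shortest 99% interval.
Solving f(0.463) = f(4.650) with F(4.650) − F(0.463) = 0.99 gives [0.463, 4.650].
For comparison, the equal-tailed interval is [0.588, 4.921]; the HPD is narrower and shifted toward the mode.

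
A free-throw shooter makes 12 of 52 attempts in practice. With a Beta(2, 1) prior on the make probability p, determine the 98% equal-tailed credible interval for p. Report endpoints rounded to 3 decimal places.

Posterior: Beta(2+12, 1+40) = Beta(14, 41).
Equal-tailed 98% interval: the 0.01 and 0.99 quantiles of Beta(14, 41).
Posterior mean ≈ 0.255, SD ≈ 0.058; a Normal approximation gives roughly [0.119, 0.390].
Exact: F⁻¹(0.01) = 0.134; F⁻¹(0.99) = 0.401.

[0.134, 0.401]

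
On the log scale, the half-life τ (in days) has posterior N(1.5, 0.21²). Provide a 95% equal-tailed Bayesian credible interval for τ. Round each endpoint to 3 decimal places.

On the log scale the 95% interval is 1.5 ± 1.960 × 0.21 = [1.0884, 1.9116].
Exponentiate: [e^1.0884, e^1.9116] = [2.970, 6.764].

[2.970, 6.764]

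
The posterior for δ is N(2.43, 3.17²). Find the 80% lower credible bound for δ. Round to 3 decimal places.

Need L with P(δ ≥ L) = 0.80: L = 2.43 − z_{0.2}·3.17.
z = 0.842; L = 2.43 − 0.842 × 3.17 = -0.238.

-0.238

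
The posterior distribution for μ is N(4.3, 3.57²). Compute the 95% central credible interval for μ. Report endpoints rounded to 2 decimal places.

The posterior is symmetric, so the 95% equal-tailed interval is μ = 4.3 ± z·3.57 with z = 1.960.
Half-width: 1.960 × 3.57 = 7.00.
4.3 − 7.00 = -2.70; 4.3 + 7.00 = 11.30.

[-2.70, 11.30]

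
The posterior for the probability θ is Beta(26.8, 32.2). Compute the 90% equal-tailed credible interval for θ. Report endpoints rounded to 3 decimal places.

[0.349, 0.561]

Posterior: Beta(26.8, 32.2).
Equal-tailed 90% interval: the 0.05 and 0.95 quantiles of Beta(26.8, 32.2).
Posterior mean ≈ 0.454, SD ≈ 0.064; a Normal approximation gives roughly [0.349, 0.560].
Exact: F⁻¹(0.05) = 0.349; F⁻¹(0.95) = 0.561.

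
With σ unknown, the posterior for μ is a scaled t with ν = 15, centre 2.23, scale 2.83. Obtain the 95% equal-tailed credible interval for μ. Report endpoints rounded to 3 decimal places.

[-3.802, 8.262]

The t_15 distribution is symmetric; the 95% interval is 2.23 ± t·2.83 with t_{0.975,15} = 2.131.
Half-width: 2.131 × 2.83 = 6.032.
2.23 − 6.032 = -3.802; 2.23 + 6.032 = 8.262.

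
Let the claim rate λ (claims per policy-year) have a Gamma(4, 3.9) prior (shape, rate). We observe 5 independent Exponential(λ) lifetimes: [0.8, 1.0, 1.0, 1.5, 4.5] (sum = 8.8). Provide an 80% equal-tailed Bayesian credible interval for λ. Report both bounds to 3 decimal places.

Posterior: Gamma(4+5, 3.9+8.8) = Gamma(9, 12.7) (shape, rate).
Equal-tailed 80% interval: Gamma(9, 12.7) quantiles at 0.1 and 0.9.
Posterior mean ≈ 0.709, SD ≈ 0.236; a Normal approximation gives roughly [0.406, 1.011].
Exact: lower = 0.428; upper = 1.023.

[0.428, 1.023]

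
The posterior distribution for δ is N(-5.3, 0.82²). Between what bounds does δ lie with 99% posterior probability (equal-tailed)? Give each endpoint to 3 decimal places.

[-7.412, -3.188]

The posterior is symmetric, so the 99% equal-tailed interval is δ = -5.3 ± z·0.82 with z = 2.576.
Half-width: 2.576 × 0.82 = 2.112.
-5.3 − 2.112 = -7.412; -5.3 + 2.112 = -3.188.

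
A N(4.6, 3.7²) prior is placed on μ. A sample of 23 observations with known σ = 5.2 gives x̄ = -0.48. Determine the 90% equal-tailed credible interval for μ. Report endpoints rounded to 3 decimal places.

Posterior precision = 1/3.7² + 23/5.2² = 0.0730 + 0.8506 = 0.9236, so posterior SD = 1.0405.
Posterior mean = (4.6/3.7² + 23·-0.48/5.2²) / 0.9236 = -0.0782.
Interval: -0.0782 ± 1.645 × 1.0405 → [-1.790, 1.633].

[-1.790, 1.633]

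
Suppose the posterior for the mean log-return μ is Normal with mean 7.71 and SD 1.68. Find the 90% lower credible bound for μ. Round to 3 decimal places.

5.557

Need L with P(μ ≥ L) = 0.90: L = 7.71 − z_{0.1}·1.68.
z = 1.282; L = 7.71 − 1.282 × 1.68 = 5.557.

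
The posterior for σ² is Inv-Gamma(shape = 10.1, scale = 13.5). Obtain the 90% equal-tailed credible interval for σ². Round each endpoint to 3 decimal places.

Inverse-Gamma(10.1, 13.5) quantiles: F⁻¹(0.05) and F⁻¹(0.95).
Equivalently, 1/σ² ~ Gamma(10.1, rate = 13.5); invert its 0.95 and 0.05 quantiles.
Posterior mean ≈ 1.484, SD ≈ 0.521; a Normal approximation gives roughly [0.626, 2.341].
Exact: lower = 0.853; upper = 2.455.

[0.853, 2.455]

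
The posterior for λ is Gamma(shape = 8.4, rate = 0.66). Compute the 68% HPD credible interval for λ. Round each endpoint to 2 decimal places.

[7.56, 15.88]

The posterior is unimodal and skewed, so the HPD interval has equal density at both endpoints and is the shortest 68% interval.
Solving f(7.56) = f(15.88) with F(15.88) − F(7.56) = 0.68 gives [7.56, 15.88].
For comparison, the equal-tailed interval is [8.44, 17.00]; the HPD is narrower and shifted toward the mode.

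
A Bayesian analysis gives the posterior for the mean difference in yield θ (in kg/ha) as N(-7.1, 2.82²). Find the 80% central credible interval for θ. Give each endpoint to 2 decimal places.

The posterior is symmetric, so the 80% equal-tailed interval is θ = -7.1 ± z·2.82 with z = 1.282.
Half-width: 1.282 × 2.82 = 3.61.
-7.1 − 3.61 = -10.71; -7.1 + 3.61 = -3.49.

[-10.71, -3.49]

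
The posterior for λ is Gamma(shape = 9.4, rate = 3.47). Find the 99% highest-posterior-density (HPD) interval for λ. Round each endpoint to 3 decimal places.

[0.844, 5.286]

The posterior is unimodal and skewed, so the HPD interval has equal density at both endpoints and is the shortest 99% interval.
Solving f(0.844) = f(5.286) with F(5.286) − F(0.844) = 0.99 gives [0.844, 5.286].
For comparison, the equal-tailed interval is [0.969, 5.518]; the HPD is narrower and shifted toward the mode.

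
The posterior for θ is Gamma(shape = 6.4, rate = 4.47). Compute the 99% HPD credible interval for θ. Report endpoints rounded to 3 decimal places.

[0.303, 3.118]

The posterior is unimodal and skewed, so the HPD interval has equal density at both endpoints and is the shortest 99% interval.
Solving f(0.303) = f(3.118) with F(3.118) − F(0.303) = 0.99 gives [0.303, 3.118].
For comparison, the equal-tailed interval is [0.388, 3.302]; the HPD is narrower and shifted toward the mode.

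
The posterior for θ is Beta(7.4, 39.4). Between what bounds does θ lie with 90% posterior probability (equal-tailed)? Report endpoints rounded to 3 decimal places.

[0.080, 0.253]

Posterior: Beta(7.4, 39.4).
Equal-tailed 90% interval: the 0.05 and 0.95 quantiles of Beta(7.4, 39.4).
Posterior mean ≈ 0.158, SD ≈ 0.053; a Normal approximation gives roughly [0.071, 0.245].
Exact: F⁻¹(0.05) = 0.080; F⁻¹(0.95) = 0.253.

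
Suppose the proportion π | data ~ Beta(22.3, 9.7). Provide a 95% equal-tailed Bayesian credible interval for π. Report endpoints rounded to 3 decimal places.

[0.530, 0.841]

Posterior: Beta(22.3, 9.7).
Equal-tailed 95% interval: the 0.025 and 0.975 quantiles of Beta(22.3, 9.7).
Posterior mean ≈ 0.697, SD ≈ 0.080; a Normal approximation gives roughly [0.540, 0.854].
Exact: F⁻¹(0.025) = 0.530; F⁻¹(0.975) = 0.841.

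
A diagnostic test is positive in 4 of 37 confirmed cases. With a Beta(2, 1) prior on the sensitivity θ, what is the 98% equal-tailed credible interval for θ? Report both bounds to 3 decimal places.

[0.048, 0.303]

Posterior: Beta(2+4, 1+33) = Beta(6, 34).
Equal-tailed 98% interval: the 0.01 and 0.99 quantiles of Beta(6, 34).
Posterior mean ≈ 0.150, SD ≈ 0.056; a Normal approximation gives roughly [0.020, 0.280].
Exact: F⁻¹(0.01) = 0.048; F⁻¹(0.99) = 0.303.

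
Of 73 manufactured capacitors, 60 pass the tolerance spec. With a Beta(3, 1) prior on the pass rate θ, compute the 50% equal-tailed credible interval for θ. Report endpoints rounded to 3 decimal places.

Posterior: Beta(3+60, 1+13) = Beta(63, 14).
Equal-tailed 50% interval: the 0.25 and 0.75 quantiles of Beta(63, 14).
Posterior mean ≈ 0.818, SD ≈ 0.044; a Normal approximation gives roughly [0.789, 0.848].
Exact: F⁻¹(0.25) = 0.790; F⁻¹(0.75) = 0.849.

[0.790, 0.849]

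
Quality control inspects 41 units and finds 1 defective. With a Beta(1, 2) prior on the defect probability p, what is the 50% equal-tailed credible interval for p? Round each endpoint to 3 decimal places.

Posterior: Beta(1+1, 2+40) = Beta(2, 42).
Equal-tailed 50% interval: the 0.25 and 0.75 quantiles of Beta(2, 42).
Posterior mean ≈ 0.045, SD ≈ 0.031; a Normal approximation gives roughly [0.025, 0.066].
Exact: F⁻¹(0.25) = 0.022; F⁻¹(0.75) = 0.061.

[0.022, 0.061]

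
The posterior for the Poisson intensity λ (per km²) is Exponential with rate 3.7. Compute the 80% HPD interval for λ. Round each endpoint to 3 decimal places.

The exponential density is strictly decreasing on [0, ∞), so the HPD interval is anchored at 0: [0, q] with P(λ ≤ q) = 0.80.
q = −ln(1 − 0.80) / 3.7 = 1.6094 / 3.7 = 0.435.

[0.000, 0.435]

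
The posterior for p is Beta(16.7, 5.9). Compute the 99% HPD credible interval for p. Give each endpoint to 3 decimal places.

[0.493, 0.935]

The posterior is unimodal and skewed, so the HPD interval has equal density at both endpoints and is the shortest 99% interval.
Solving f(0.493) = f(0.935) with F(0.935) − F(0.493) = 0.99 gives [0.493, 0.935].
For comparison, the equal-tailed interval is [0.477, 0.925]; the HPD is narrower and shifted toward the mode.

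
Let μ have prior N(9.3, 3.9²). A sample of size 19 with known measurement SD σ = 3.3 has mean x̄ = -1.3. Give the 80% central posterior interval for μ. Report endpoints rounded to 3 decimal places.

[-1.868, 0.037]

Posterior precision = 1/3.9² + 19/3.3² = 0.0657 + 1.7447 = 1.8105, so posterior SD = 0.7432.
Posterior mean = (9.3/3.9² + 19·-1.3/3.3²) / 1.8105 = -0.9151.
Interval: -0.9151 ± 1.282 × 0.7432 → [-1.868, 0.037].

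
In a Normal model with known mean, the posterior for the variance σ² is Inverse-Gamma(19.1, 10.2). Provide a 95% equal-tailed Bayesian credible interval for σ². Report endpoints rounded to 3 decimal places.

Inverse-Gamma(19.1, 10.2) quantiles: F⁻¹(0.025) and F⁻¹(0.975).
Equivalently, 1/σ² ~ Gamma(19.1, rate = 10.2); invert its 0.975 and 0.025 quantiles.
Posterior mean ≈ 0.564, SD ≈ 0.136; a Normal approximation gives roughly [0.296, 0.831].
Exact: lower = 0.357; upper = 0.886.

[0.357, 0.886]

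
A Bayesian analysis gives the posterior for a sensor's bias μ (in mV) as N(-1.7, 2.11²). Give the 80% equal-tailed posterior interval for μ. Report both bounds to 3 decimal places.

The posterior is symmetric, so the 80% equal-tailed interval is μ = -1.7 ± z·2.11 with z = 1.282.
Half-width: 1.282 × 2.11 = 2.704.
-1.7 − 2.704 = -4.404; -1.7 + 2.704 = 1.004.

[-4.404, 1.004]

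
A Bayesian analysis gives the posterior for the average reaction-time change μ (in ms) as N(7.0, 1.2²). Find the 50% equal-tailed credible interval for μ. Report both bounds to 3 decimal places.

The posterior is symmetric, so the 50% equal-tailed interval is μ = 7.0 ± z·1.2 with z = 0.674.
Half-width: 0.674 × 1.2 = 0.809.
7.0 − 0.809 = 6.191; 7.0 + 0.809 = 7.809.

[6.191, 7.809]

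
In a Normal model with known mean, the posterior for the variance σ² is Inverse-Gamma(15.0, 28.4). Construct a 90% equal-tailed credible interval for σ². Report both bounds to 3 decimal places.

Inverse-Gamma(15.0, 28.4) quantiles: F⁻¹(0.05) and F⁻¹(0.95).
Equivalently, 1/σ² ~ Gamma(15.0, rate = 28.4); invert its 0.95 and 0.05 quantiles.
Posterior mean ≈ 2.029, SD ≈ 0.563; a Normal approximation gives roughly [1.103, 2.954].
Exact: lower = 1.298; upper = 3.071.

[1.298, 3.071]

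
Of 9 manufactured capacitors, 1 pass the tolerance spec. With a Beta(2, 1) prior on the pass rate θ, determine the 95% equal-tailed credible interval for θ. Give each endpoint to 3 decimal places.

Posterior: Beta(2+1, 1+8) = Beta(3, 9).
Equal-tailed 95% interval: the 0.025 and 0.975 quantiles of Beta(3, 9).
Posterior mean ≈ 0.250, SD ≈ 0.120; a Normal approximation gives roughly [0.015, 0.485].
Exact: F⁻¹(0.025) = 0.060; F⁻¹(0.975) = 0.518.

[0.060, 0.518]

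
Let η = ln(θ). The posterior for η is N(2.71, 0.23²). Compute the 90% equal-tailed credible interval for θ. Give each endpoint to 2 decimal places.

On the log scale the 90% interval is 2.71 ± 1.645 × 0.23 = [2.3317, 3.0883].
Exponentiate: [e^2.3317, e^3.0883] = [10.30, 21.94].

[10.30, 21.94]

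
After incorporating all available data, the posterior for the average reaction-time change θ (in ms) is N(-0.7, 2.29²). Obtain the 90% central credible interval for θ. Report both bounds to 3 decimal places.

The posterior is symmetric, so the 90% equal-tailed interval is θ = -0.7 ± z·2.29 with z = 1.645.
Half-width: 1.645 × 2.29 = 3.767.
-0.7 − 3.767 = -4.467; -0.7 + 3.767 = 3.067.

[-4.467, 3.067]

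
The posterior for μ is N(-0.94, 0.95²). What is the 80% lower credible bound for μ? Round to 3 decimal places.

-1.740

Need L with P(μ ≥ L) = 0.80: L = -0.94 − z_{0.2}·0.95.
z = 0.842; L = -0.94 − 0.842 × 0.95 = -1.740.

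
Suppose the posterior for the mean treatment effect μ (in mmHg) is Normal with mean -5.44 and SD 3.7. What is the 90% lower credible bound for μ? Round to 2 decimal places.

-10.18

Need L with P(μ ≥ L) = 0.90: L = -5.44 − z_{0.1}·3.7.
z = 1.282; L = -5.44 − 1.282 × 3.7 = -10.18.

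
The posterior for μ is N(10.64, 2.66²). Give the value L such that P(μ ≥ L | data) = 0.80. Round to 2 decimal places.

Need L with P(μ ≥ L) = 0.80: L = 10.64 − z_{0.2}·2.66.
z = 0.842; L = 10.64 − 0.842 × 2.66 = 8.40.

8.40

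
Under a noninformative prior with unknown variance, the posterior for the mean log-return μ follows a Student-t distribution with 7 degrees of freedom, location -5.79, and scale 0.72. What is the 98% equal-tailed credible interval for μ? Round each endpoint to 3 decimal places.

[-7.949, -3.631]

The t_7 distribution is symmetric; the 98% interval is -5.79 ± t·0.72 with t_{0.99,7} = 2.998.
Half-width: 2.998 × 0.72 = 2.159.
-5.79 − 2.159 = -7.949; -5.79 + 2.159 = -3.631.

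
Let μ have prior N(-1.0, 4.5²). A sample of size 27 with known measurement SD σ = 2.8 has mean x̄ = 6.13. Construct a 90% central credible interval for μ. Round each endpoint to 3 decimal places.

Posterior precision = 1/4.5² + 27/2.8² = 0.0494 + 3.4439 = 3.4933, so posterior SD = 0.5350.
Posterior mean = (-1.0/4.5² + 27·6.13/2.8²) / 3.4933 = 6.0292.
Interval: 6.0292 ± 1.645 × 0.5350 → [5.149, 6.909].

[5.149, 6.909]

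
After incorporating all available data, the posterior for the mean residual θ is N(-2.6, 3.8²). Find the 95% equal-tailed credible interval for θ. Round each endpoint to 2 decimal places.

The posterior is symmetric, so the 95% equal-tailed interval is θ = -2.6 ± z·3.8 with z = 1.960.
Half-width: 1.960 × 3.8 = 7.45.
-2.6 − 7.45 = -10.05; -2.6 + 7.45 = 4.85.

[-10.05, 4.85]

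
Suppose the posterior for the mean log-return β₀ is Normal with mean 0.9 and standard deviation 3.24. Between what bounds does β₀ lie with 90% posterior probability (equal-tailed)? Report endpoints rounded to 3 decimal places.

The posterior is symmetric, so the 90% equal-tailed interval is β₀ = 0.9 ± z·3.24 with z = 1.645.
Half-width: 1.645 × 3.24 = 5.329.
0.9 − 5.329 = -4.429; 0.9 + 5.329 = 6.229.

[-4.429, 6.229]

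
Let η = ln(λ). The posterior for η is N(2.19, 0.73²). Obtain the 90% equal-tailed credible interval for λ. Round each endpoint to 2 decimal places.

On the log scale the 90% interval is 2.19 ± 1.645 × 0.73 = [0.9893, 3.3907].
Exponentiate: [e^0.9893, e^3.3907] = [2.69, 29.69].

[2.69, 29.69]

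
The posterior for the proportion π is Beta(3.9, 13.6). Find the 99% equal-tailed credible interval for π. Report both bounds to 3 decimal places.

Posterior: Beta(3.9, 13.6).
Equal-tailed 99% interval: the 0.005 and 0.995 quantiles of Beta(3.9, 13.6).
Posterior mean ≈ 0.223, SD ≈ 0.097; a Normal approximation gives roughly [-0.026, 0.472].
Exact: F⁻¹(0.005) = 0.041; F⁻¹(0.995) = 0.515.

[0.041, 0.515]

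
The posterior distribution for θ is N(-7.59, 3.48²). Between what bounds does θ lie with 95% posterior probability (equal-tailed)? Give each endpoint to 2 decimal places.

[-14.41, -0.77]

The posterior is symmetric, so the 95% equal-tailed interval is θ = -7.59 ± z·3.48 with z = 1.960.
Half-width: 1.960 × 3.48 = 6.82.
-7.59 − 6.82 = -14.41; -7.59 + 6.82 = -0.77.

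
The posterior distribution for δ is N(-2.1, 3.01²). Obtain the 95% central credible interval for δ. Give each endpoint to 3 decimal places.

[-7.999, 3.799]

The posterior is symmetric, so the 95% equal-tailed interval is δ = -2.1 ± z·3.01 with z = 1.960.
Half-width: 1.960 × 3.01 = 5.899.
-2.1 − 5.899 = -7.999; -2.1 + 5.899 = 3.799.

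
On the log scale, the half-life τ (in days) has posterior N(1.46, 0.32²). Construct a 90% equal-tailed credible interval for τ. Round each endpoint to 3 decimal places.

On the log scale the 90% interval is 1.46 ± 1.645 × 0.32 = [0.9336, 1.9864].
Exponentiate: [e^0.9336, e^1.9864] = [2.544, 7.289].

[2.544, 7.289]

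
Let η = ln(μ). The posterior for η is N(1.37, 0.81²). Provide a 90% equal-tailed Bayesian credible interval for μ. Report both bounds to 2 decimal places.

[1.04, 14.91]

On the log scale the 90% interval is 1.37 ± 1.645 × 0.81 = [0.0377, 2.7023].
Exponentiate: [e^0.0377, e^2.7023] = [1.04, 14.91].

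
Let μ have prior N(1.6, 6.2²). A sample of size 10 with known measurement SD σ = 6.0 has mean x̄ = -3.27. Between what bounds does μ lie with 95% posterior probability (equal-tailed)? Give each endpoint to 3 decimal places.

Posterior precision = 1/6.2² + 10/6.0² = 0.0260 + 0.2778 = 0.3038, so posterior SD = 1.8143.
Posterior mean = (1.6/6.2² + 10·-3.27/6.0²) / 0.3038 = -2.8530.
Interval: -2.8530 ± 1.960 × 1.8143 → [-6.409, 0.703].

[-6.409, 0.703]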